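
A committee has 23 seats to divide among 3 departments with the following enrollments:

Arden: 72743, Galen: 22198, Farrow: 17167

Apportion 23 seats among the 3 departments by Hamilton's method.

Arden: 15, Galen: 5, Farrow: 3

Standard divisor: 112108 ÷ 23 ≈ 4874.261.
Standard quotas: Arden 14.9239, Galen 4.5541, Farrow 3.5220.
Lower quotas: Arden 14, Galen 4, Farrow 3 (sum 21, leaving 2 seats).
Remainders in descending order: Arden 0.9239, Galen 0.5541, Farrow 0.5220.
Largest remainders: Arden, Galen receive the extra seats.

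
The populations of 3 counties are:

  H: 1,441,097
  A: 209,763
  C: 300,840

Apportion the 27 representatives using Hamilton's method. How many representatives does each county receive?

H: 20; A: 3; C: 4

The standard divisor is 1951700/27 ≈ 72285.185.
Standard quotas: H 19.9363, A 2.9019, C 4.1618.
Lower quotas: H 19, A 2, C 4 (sum 25, leaving 2 seats).
Remainders in descending order: H 0.9363, A 0.9019, C 0.1618.
The surplus seats go to H, A.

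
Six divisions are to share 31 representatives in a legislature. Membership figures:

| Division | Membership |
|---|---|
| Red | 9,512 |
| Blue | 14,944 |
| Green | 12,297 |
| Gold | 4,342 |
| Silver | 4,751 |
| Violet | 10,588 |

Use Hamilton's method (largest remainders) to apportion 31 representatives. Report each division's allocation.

Standard divisor: 56434 ÷ 31 ≈ 1820.452.
Standard quotas: Red 5.2251, Blue 8.2090, Green 6.7549, Gold 2.3851, Silver 2.6098, Violet 5.8161.
Lower quotas: Red 5, Blue 8, Green 6, Gold 2, Silver 2, Violet 5 (sum 28, leaving 3 seats).
Remainders in descending order: Violet 0.8161, Green 0.7549, Silver 0.6098, Gold 0.3851, Red 0.2251, Blue 0.2090.
The surplus seats go to Violet, Green, Silver.

Red=5, Blue=8, Green=7, Gold=2, Silver=3, Violet=6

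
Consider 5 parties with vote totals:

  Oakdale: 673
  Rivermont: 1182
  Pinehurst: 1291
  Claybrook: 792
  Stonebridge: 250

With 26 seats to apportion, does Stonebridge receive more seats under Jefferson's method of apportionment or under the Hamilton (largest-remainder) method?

Hamilton

Jefferson: Oakdale 4, Rivermont 8, Pinehurst 8, Claybrook 5, Stonebridge 1.
Hamilton: Oakdale 4, Rivermont 7, Pinehurst 8, Claybrook 5, Stonebridge 2.
Stonebridge gets 1 under Jefferson and 2 under Hamilton.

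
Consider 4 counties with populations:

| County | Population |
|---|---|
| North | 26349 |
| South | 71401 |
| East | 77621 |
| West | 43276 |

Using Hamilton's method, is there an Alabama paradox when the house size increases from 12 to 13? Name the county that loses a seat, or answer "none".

North

At 12 seats: North 2, South 4, East 4, West 2.
At 13 seats: North 1, South 4, East 5, West 3.
North drops from 2 to 1.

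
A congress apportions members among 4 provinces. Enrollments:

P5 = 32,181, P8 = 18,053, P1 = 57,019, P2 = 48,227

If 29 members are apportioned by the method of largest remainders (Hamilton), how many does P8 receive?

Total 155480; standard divisor 155480/29 ≈ 5361.379.
Standard quotas: P5 6.0024, P8 3.3672, P1 10.6351, P2 8.9953.
Lower quotas: P5 6, P8 3, P1 10, P2 8 (sum 27, leaving 2 seats).
Remainders in descending order: P2 0.9953, P1 0.6351, P8 0.3672, P5 0.0024.
Largest remainders: P2, P1 receive the extra seats.
P8 receives 3.

3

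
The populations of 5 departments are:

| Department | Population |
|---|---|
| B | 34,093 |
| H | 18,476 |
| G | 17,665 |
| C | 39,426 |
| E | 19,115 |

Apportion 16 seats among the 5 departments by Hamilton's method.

B 4; H 2; G 2; C 5; E 3

Standard divisor: 128775 ÷ 16 ≈ 8048.438.
Standard quotas: B 4.2360, H 2.2956, G 2.1948, C 4.8986, E 2.3750.
Lower quotas: B 4, H 2, G 2, C 4, E 2 (sum 14, leaving 2 seats).
Remainders in descending order: C 0.8986, E 0.3750, H 0.2956, B 0.2360, G 0.1948.
Largest remainders: C, E receive the extra seats.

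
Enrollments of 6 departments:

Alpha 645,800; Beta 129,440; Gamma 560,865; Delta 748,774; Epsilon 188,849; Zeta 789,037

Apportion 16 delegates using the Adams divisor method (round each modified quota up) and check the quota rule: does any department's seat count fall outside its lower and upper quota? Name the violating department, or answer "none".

Standard quotas: Alpha 3.374, Beta 0.676, Gamma 2.930, Delta 3.912, Epsilon 0.987, Zeta 4.122.
Adams allocation: Alpha 3, Beta 1, Gamma 3, Delta 4, Epsilon 1, Zeta 4.
Every allocation lies between the lower and upper quota.

none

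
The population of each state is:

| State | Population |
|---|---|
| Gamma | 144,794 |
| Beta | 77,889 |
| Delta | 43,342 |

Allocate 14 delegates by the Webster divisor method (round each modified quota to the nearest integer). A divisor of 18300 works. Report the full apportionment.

Gamma 8, Beta 4, Delta 2

With modified divisor 18300: modified quotas Gamma 7.912, Beta 4.256, Delta 2.368.
Rounding to the nearest integer: Gamma 8, Beta 4, Delta 2 (total 14).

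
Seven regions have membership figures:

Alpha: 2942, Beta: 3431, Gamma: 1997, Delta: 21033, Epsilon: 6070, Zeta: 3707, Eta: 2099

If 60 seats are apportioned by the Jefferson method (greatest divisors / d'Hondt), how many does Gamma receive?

3

Standard divisor 41279/60 ≈ 687.983; standard quotas: Alpha 4.276, Beta 4.987, Gamma 2.903, Delta 30.572, Epsilon 8.823, Zeta 5.388, Eta 3.051.
Rounding down gives 4, 4, 2, 30, 8, 5, 3 = 56 seats, so the divisor must be adjusted.
With modified divisor 660: modified quotas Alpha 4.458, Beta 5.198, Gamma 3.026, Delta 31.868, Epsilon 9.197, Zeta 5.617, Eta 3.180.
Rounding down: Alpha 4, Beta 5, Gamma 3, Delta 31, Epsilon 9, Zeta 5, Eta 3 (total 60).
Gamma receives 3.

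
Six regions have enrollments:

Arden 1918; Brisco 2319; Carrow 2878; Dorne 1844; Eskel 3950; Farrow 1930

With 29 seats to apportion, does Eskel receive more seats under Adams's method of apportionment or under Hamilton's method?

Adams: Arden 4, Brisco 5, Carrow 5, Dorne 4, Eskel 7, Farrow 4.
Hamilton: Arden 4, Brisco 4, Carrow 6, Dorne 3, Eskel 8, Farrow 4.
Eskel gets 7 under Adams and 8 under Hamilton.

Hamilton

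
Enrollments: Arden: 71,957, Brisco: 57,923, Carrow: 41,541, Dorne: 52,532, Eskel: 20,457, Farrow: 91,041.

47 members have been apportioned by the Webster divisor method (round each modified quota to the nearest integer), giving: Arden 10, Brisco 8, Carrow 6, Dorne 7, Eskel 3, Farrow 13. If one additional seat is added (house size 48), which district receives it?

Priority for the next seat is population ÷ (current seats + 0.5).
Priorities: Arden 6853.048, Brisco 6814.471, Carrow 6390.923, Dorne 7004.267, Eskel 5844.857, Farrow 6743.778.
Highest priority: Dorne.

Dorne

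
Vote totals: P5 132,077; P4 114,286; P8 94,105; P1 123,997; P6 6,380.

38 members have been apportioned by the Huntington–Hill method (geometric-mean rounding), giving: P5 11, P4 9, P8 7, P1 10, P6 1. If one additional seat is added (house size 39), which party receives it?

Priority for the next seat is population ÷ (√(s·(s+1))).
Priorities: P5 11495.827, P4 12046.802, P8 12575.310, P1 11822.650, P6 4511.341.
Highest priority: P8.

P8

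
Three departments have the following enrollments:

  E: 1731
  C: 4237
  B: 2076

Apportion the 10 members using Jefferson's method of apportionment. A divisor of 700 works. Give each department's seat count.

E 2; C 6; B 2

With modified divisor 700: modified quotas E 2.473, C 6.053, B 2.966.
Rounding down: E 2, C 6, B 2 (total 10).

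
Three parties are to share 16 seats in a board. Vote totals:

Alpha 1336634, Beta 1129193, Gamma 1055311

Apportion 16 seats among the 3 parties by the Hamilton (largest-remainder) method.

Alpha 6, Beta 5, Gamma 5

Total 3521138; standard divisor 3521138/16 ≈ 220071.125.
Standard quotas: Alpha 6.0736, Beta 5.1310, Gamma 4.7953.
Lower quotas: Alpha 6, Beta 5, Gamma 4 (sum 15, leaving 1 seat).
Remainders in descending order: Gamma 0.7953, Beta 0.1310, Alpha 0.0736.
The surplus seat goes to Gamma.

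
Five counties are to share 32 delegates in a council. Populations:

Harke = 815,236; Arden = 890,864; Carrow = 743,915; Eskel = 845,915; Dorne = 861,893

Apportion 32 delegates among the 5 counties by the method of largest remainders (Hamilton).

Standard divisor: 4157823 ÷ 32 ≈ 129931.969.
Standard quotas: Harke 6.2743, Arden 6.8564, Carrow 5.7254, Eskel 6.5104, Dorne 6.6334.
Lower quotas: Harke 6, Arden 6, Carrow 5, Eskel 6, Dorne 6 (sum 29, leaving 3 seats).
Remainders in descending order: Arden 0.8564, Carrow 0.7254, Dorne 0.6334, Eskel 0.5104, Harke 0.2743.
The surplus seats go to Arden, Carrow, Dorne.

Harke 6; Arden 7; Carrow 6; Eskel 6; Dorne 7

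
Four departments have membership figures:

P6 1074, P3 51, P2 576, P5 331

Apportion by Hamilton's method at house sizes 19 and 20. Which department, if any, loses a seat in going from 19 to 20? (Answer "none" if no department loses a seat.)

At 19 seats: P6 10, P3 1, P2 5, P5 3.
At 20 seats: P6 11, P3 0, P2 6, P5 3.
P3 drops from 1 to 0.

P3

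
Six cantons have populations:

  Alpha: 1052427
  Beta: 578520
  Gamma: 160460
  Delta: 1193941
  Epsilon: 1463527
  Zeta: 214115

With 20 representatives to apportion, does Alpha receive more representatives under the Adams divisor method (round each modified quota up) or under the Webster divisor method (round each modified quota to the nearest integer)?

Adams: Alpha 4, Beta 3, Gamma 1, Delta 5, Epsilon 6, Zeta 1.
Webster: Alpha 5, Beta 2, Gamma 1, Delta 5, Epsilon 6, Zeta 1.
Alpha gets 4 under Adams and 5 under Webster.

Webster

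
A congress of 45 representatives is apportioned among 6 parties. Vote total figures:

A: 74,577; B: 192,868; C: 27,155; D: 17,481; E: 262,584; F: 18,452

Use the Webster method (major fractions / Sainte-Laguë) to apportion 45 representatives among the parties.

A=6, B=15, C=2, D=1, E=20, F=1

Standard divisor 593117/45 ≈ 13180.378; standard quotas: A 5.658, B 14.633, C 2.060, D 1.326, E 19.922, F 1.400.
Rounding to the nearest integer gives A 6, B 15, C 2, D 1, E 20, F 1 — total 45, matching the house size, so no adjustment is needed.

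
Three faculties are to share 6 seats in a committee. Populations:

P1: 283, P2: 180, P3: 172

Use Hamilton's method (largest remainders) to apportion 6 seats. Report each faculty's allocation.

Total 635; standard divisor 635/6 ≈ 105.833.
Standard quotas: P1 2.674, P2 1.701, P3 1.625.
Lower quotas: P1 2, P2 1, P3 1 (sum 4, leaving 2 seats).
Remainders in descending order: P2 0.701, P1 0.674, P3 0.625.
The surplus seats go to P2, P1.

P1 3, P2 2, P3 1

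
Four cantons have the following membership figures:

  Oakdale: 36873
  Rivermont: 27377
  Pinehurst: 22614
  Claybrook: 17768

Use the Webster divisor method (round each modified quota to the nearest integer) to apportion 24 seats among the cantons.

Standard divisor 104632/24 ≈ 4359.667; standard quotas: Oakdale 8.458, Rivermont 6.280, Pinehurst 5.187, Claybrook 4.076.
Rounding to the nearest integer gives 8, 6, 5, 4 = 23 seats, so the divisor must be adjusted.
With modified divisor 4300: modified quotas Oakdale 8.575, Rivermont 6.367, Pinehurst 5.259, Claybrook 4.132.
Rounding to the nearest integer: Oakdale 9, Rivermont 6, Pinehurst 5, Claybrook 4 (total 24).

Oakdale 9, Rivermont 6, Pinehurst 5, Claybrook 4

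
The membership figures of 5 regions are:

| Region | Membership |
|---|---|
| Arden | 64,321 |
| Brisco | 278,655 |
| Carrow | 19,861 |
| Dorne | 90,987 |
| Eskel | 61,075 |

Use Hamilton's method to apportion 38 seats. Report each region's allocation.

The standard divisor is 514899/38 ≈ 13549.974.
Standard quotas: Arden 4.7469, Brisco 20.5650, Carrow 1.4658, Dorne 6.7149, Eskel 4.5074.
Lower quotas: Arden 4, Brisco 20, Carrow 1, Dorne 6, Eskel 4 (sum 35, leaving 3 seats).
Remainders in descending order: Arden 0.7469, Dorne 0.7149, Brisco 0.5650, Eskel 0.5074, Carrow 0.4658.
The surplus seats go to Arden, Dorne, Brisco.

Arden=5, Brisco=21, Carrow=1, Dorne=7, Eskel=4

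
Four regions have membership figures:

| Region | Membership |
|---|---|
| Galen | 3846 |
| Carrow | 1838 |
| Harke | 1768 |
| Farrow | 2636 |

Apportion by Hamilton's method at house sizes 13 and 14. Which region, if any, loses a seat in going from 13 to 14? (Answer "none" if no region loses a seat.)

none

At 13 seats: Galen 5, Carrow 2, Harke 2, Farrow 4.
At 14 seats: Galen 5, Carrow 3, Harke 2, Farrow 4.
No region's allocation decreased.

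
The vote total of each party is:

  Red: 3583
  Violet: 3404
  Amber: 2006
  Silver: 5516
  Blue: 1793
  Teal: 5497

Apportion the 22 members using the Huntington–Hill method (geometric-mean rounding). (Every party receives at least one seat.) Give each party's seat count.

With divisor 1005: modified quotas Red 3.565, Violet 3.387, Amber 1.996, Silver 5.489, Blue 1.784, Teal 5.470.
Geometric-mean thresholds: Red √(3·4)=3.464, Violet √(3·4)=3.464, Amber √(1·2)=1.414, Silver √(5·6)=5.477, Blue √(1·2)=1.414, Teal √(5·6)=5.477.
Each quota rounded against its threshold gives Red 4, Violet 3, Amber 2, Silver 6, Blue 2, Teal 5 (total 22).

Red=4, Violet=3, Amber=2, Silver=6, Blue=2, Teal=5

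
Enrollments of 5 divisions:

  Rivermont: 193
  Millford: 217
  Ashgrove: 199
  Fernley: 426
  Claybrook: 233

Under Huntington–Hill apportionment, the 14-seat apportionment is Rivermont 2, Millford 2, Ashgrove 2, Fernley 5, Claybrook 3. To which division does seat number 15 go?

Millford

Priority for the next seat is population ÷ (√(s·(s+1))).
Priorities: Rivermont 78.792, Millford 88.590, Ashgrove 81.241, Fernley 77.777, Claybrook 67.261.
Highest priority: Millford.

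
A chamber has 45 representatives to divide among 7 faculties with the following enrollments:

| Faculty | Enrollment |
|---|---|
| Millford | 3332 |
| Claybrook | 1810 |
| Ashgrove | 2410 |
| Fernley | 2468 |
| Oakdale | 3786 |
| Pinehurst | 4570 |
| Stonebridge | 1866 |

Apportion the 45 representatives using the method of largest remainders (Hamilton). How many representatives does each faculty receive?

Millford=7, Claybrook=4, Ashgrove=5, Fernley=6, Oakdale=9, Pinehurst=10, Stonebridge=4

Standard divisor: 20242 ÷ 45 ≈ 449.822.
Standard quotas: Millford 7.407, Claybrook 4.024, Ashgrove 5.358, Fernley 5.487, Oakdale 8.417, Pinehurst 10.160, Stonebridge 4.148.
Lower quotas: Millford 7, Claybrook 4, Ashgrove 5, Fernley 5, Oakdale 8, Pinehurst 10, Stonebridge 4 (sum 43, leaving 2 seats).
Remainders in descending order: Fernley 0.487, Oakdale 0.417, Millford 0.407, Ashgrove 0.358, Pinehurst 0.160, Stonebridge 0.148, Claybrook 0.024.
Largest remainders: Fernley, Oakdale receive the extra seats.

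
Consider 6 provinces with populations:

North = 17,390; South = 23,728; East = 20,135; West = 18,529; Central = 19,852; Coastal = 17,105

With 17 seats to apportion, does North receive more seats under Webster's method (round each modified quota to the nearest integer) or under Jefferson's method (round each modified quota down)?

Webster: North 3, South 3, East 3, West 3, Central 3, Coastal 2.
Jefferson: North 2, South 4, East 3, West 3, Central 3, Coastal 2.
North gets 3 under Webster and 2 under Jefferson.

Webster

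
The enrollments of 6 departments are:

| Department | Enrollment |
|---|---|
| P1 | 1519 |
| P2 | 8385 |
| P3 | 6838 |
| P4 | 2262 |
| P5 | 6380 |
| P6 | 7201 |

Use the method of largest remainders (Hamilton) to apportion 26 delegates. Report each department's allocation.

P1 1, P2 7, P3 5, P4 2, P5 5, P6 6

Standard divisor: 32585 ÷ 26 ≈ 1253.269.
Standard quotas: P1 1.2120, P2 6.6905, P3 5.4561, P4 1.8049, P5 5.0907, P6 5.7458.
Lower quotas: P1 1, P2 6, P3 5, P4 1, P5 5, P6 5 (sum 23, leaving 3 seats).
Remainders in descending order: P4 0.8049, P6 0.7458, P2 0.6905, P3 0.4561, P1 0.2120, P5 0.0907.
The surplus seats go to P4, P6, P2.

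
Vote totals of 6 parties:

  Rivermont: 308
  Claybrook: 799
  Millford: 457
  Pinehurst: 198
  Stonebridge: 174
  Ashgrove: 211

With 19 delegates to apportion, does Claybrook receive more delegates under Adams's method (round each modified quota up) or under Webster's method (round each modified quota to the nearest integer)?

Webster

Adams: Rivermont 3, Claybrook 6, Millford 4, Pinehurst 2, Stonebridge 2, Ashgrove 2.
Webster: Rivermont 3, Claybrook 7, Millford 4, Pinehurst 2, Stonebridge 1, Ashgrove 2.
Claybrook gets 6 under Adams and 7 under Webster.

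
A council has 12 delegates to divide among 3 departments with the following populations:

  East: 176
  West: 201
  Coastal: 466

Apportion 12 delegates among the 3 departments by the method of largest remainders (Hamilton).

East 2; West 3; Coastal 7

The standard divisor is 843/12 ≈ 70.25.
Standard quotas: East 2.505, West 2.861, Coastal 6.633.
Lower quotas: East 2, West 2, Coastal 6 (sum 10, leaving 2 seats).
Remainders in descending order: West 0.861, Coastal 0.633, East 0.505.
Largest remainders: West, Coastal receive the extra seats.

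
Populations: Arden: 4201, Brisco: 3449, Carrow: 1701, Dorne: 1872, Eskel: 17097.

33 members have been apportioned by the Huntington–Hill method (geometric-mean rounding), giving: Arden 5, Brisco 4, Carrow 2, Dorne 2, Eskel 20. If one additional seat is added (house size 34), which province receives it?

Eskel

Priority for the next seat is population ÷ (√(s·(s+1))).
Priorities: Arden 766.994, Brisco 771.220, Carrow 694.430, Dorne 764.241, Eskel 834.248.
Highest priority: Eskel.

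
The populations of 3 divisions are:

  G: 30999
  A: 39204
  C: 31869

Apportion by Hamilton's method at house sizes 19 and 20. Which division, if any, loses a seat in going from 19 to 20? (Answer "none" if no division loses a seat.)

none

At 19 seats: G 6, A 7, C 6.
At 20 seats: G 6, A 8, C 6.
No division's allocation decreased.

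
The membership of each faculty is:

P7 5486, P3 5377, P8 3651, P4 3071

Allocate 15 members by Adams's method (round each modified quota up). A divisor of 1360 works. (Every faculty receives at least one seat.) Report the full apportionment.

P7 5; P3 4; P8 3; P4 3

With modified divisor 1360: modified quotas P7 4.034, P3 3.954, P8 2.685, P4 2.258.
Rounding up: P7 5, P3 4, P8 3, P4 3 (total 15).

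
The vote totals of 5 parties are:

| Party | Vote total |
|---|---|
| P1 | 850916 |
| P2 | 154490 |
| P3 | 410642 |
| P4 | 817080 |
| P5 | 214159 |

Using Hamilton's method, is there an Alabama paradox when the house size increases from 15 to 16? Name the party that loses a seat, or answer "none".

none

At 15 seats: P1 5, P2 1, P3 3, P4 5, P5 1.
At 16 seats: P1 6, P2 1, P3 3, P4 5, P5 1.
No party's allocation decreased.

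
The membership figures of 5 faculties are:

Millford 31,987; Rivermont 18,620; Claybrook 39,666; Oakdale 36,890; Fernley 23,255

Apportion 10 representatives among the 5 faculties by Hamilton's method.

Millford 2, Rivermont 1, Claybrook 3, Oakdale 2, Fernley 2

Total 150418; standard divisor 150418/10 ≈ 15041.8.
Standard quotas: Millford 2.1265, Rivermont 1.2379, Claybrook 2.6371, Oakdale 2.4525, Fernley 1.5460.
Lower quotas: Millford 2, Rivermont 1, Claybrook 2, Oakdale 2, Fernley 1 (sum 8, leaving 2 seats).
Remainders in descending order: Claybrook 0.6371, Fernley 0.5460, Oakdale 0.4525, Rivermont 0.2379, Millford 0.1265.
The surplus seats go to Claybrook, Fernley.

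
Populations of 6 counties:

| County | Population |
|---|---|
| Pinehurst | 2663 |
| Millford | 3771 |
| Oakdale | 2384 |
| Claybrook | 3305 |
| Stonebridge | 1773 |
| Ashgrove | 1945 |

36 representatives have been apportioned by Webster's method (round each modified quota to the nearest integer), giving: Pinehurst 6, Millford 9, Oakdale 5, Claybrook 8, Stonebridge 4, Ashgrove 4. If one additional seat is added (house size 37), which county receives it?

Priority for the next seat is population ÷ (current seats + 0.5).
Priorities: Pinehurst 409.692, Millford 396.947, Oakdale 433.455, Claybrook 388.824, Stonebridge 394.000, Ashgrove 432.222.
Highest priority: Oakdale.

Oakdale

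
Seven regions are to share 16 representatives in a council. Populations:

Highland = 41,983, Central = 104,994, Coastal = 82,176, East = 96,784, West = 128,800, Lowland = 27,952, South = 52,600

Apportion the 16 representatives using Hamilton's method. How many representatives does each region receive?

Total 535289; standard divisor 535289/16 ≈ 33455.562.
Standard quotas: Highland 1.2549, Central 3.1383, Coastal 2.4563, East 2.8929, West 3.8499, Lowland 0.8355, South 1.5722.
Lower quotas: Highland 1, Central 3, Coastal 2, East 2, West 3, Lowland 0, South 1 (sum 12, leaving 4 seats).
Remainders in descending order: East 0.8929, West 0.8499, Lowland 0.8355, South 0.5722, Coastal 0.4563, Highland 0.2549, Central 0.1383.
The surplus seats go to East, West, Lowland, South.

Highland 1, Central 3, Coastal 2, East 3, West 4, Lowland 1, South 2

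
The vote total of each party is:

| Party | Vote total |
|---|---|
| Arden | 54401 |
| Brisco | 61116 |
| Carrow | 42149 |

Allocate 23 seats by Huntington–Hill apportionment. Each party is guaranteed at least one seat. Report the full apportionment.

With divisor 6853: modified quotas Arden 7.938, Brisco 8.918, Carrow 6.150.
Geometric-mean thresholds: Arden √(7·8)=7.483, Brisco √(8·9)=8.485, Carrow √(6·7)=6.481.
Each quota rounded against its threshold gives Arden 8, Brisco 9, Carrow 6 (total 23).

Arden 8, Brisco 9, Carrow 6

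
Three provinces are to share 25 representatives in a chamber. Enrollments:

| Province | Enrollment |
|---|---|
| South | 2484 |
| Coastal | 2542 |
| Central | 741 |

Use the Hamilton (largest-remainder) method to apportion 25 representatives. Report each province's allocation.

Total 5767; standard divisor 5767/25 ≈ 230.68.
Standard quotas: South 10.768, Coastal 11.020, Central 3.212.
Lower quotas: South 10, Coastal 11, Central 3 (sum 24, leaving 1 seat).
Remainders in descending order: South 0.768, Central 0.212, Coastal 0.020.
The surplus seat goes to South.

South 11, Coastal 11, Central 3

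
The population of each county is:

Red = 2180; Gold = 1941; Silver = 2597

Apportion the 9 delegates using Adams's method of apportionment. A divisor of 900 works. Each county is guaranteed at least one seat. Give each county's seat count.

With modified divisor 900: modified quotas Red 2.422, Gold 2.157, Silver 2.886.
Rounding up: Red 3, Gold 3, Silver 3 (total 9).

Red=3; Gold=3; Silver=3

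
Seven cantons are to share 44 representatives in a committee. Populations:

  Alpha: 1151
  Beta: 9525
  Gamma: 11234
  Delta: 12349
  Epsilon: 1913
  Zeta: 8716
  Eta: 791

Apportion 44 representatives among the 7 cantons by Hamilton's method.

The standard divisor is 45679/44 ≈ 1038.159.
Standard quotas: Alpha 1.1087, Beta 9.1749, Gamma 10.8211, Delta 11.8951, Epsilon 1.8427, Zeta 8.3956, Eta 0.7619.
Lower quotas: Alpha 1, Beta 9, Gamma 10, Delta 11, Epsilon 1, Zeta 8, Eta 0 (sum 40, leaving 4 seats).
Remainders in descending order: Delta 0.8951, Epsilon 0.8427, Gamma 0.8211, Eta 0.7619, Zeta 0.3956, Beta 0.1749, Alpha 0.1087.
The surplus seats go to Delta, Epsilon, Gamma, Eta.

Alpha=1, Beta=9, Gamma=11, Delta=12, Epsilon=2, Zeta=8, Eta=1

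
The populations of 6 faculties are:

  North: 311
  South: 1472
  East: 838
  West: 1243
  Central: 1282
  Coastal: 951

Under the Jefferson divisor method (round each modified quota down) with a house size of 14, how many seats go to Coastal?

Standard divisor 6097/14 ≈ 435.5; standard quotas: North 0.714, South 3.380, East 1.924, West 2.854, Central 2.944, Coastal 2.184.
Rounding down gives 0, 3, 1, 2, 2, 2 = 10 seats, so the divisor must be adjusted.
With modified divisor 340: modified quotas North 0.915, South 4.329, East 2.465, West 3.656, Central 3.771, Coastal 2.797.
Rounding down: North 0, South 4, East 2, West 3, Central 3, Coastal 2 (total 14).
Coastal receives 2.

2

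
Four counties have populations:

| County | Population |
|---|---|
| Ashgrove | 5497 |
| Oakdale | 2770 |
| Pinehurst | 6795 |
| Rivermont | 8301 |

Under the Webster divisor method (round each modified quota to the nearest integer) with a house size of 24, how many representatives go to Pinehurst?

7

Standard divisor 23363/24 ≈ 973.458; standard quotas: Ashgrove 5.647, Oakdale 2.846, Pinehurst 6.980, Rivermont 8.527.
Rounding to the nearest integer gives 6, 3, 7, 9 = 25 seats, so the divisor must be adjusted.
With modified divisor 990: modified quotas Ashgrove 5.553, Oakdale 2.798, Pinehurst 6.864, Rivermont 8.385.
Rounding to the nearest integer: Ashgrove 6, Oakdale 3, Pinehurst 7, Rivermont 8 (total 24).
Pinehurst receives 7.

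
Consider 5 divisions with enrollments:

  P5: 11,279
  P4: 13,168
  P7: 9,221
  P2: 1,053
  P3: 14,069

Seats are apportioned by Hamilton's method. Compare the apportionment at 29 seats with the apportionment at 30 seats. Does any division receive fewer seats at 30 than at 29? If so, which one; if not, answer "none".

P2

At 29 seats: P5 7, P4 8, P7 5, P2 1, P3 8.
At 30 seats: P5 7, P4 8, P7 6, P2 0, P3 9.
P2 drops from 1 to 0.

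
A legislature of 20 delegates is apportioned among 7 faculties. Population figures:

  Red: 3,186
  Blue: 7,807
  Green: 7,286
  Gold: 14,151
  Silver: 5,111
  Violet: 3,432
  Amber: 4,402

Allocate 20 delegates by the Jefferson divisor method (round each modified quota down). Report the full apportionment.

Red 1, Blue 4, Green 3, Gold 7, Silver 2, Violet 1, Amber 2

Standard divisor 45375/20 ≈ 2268.75; standard quotas: Red 1.404, Blue 3.441, Green 3.211, Gold 6.237, Silver 2.253, Violet 1.513, Amber 1.940.
Rounding down gives 1, 3, 3, 6, 2, 1, 1 = 17 seats, so the divisor must be adjusted.
With modified divisor 1900: modified quotas Red 1.677, Blue 4.109, Green 3.835, Gold 7.448, Silver 2.690, Violet 1.806, Amber 2.317.
Rounding down: Red 1, Blue 4, Green 3, Gold 7, Silver 2, Violet 1, Amber 2 (total 20).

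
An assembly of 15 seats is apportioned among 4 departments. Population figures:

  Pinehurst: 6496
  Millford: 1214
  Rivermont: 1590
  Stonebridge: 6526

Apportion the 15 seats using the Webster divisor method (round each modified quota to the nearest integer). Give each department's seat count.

Pinehurst: 6, Millford: 1, Rivermont: 2, Stonebridge: 6

Standard divisor 15826/15 ≈ 1055.067; standard quotas: Pinehurst 6.157, Millford 1.151, Rivermont 1.507, Stonebridge 6.185.
Rounding to the nearest integer gives Pinehurst 6, Millford 1, Rivermont 2, Stonebridge 6 — total 15, matching the house size, so no adjustment is needed.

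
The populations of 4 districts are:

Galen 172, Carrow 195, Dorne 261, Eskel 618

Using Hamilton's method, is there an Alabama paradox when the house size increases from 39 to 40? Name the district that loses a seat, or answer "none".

At 39 seats: Galen 6, Carrow 6, Dorne 8, Eskel 19.
At 40 seats: Galen 6, Carrow 6, Dorne 8, Eskel 20.
No district's allocation decreased.

none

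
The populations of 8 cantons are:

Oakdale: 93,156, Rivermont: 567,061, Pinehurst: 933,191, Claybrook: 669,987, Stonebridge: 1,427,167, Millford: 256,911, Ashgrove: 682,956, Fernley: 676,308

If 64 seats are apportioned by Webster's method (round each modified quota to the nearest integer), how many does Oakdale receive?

1

Standard divisor 5306737/64 ≈ 82917.766; standard quotas: Oakdale 1.123, Rivermont 6.839, Pinehurst 11.254, Claybrook 8.080, Stonebridge 17.212, Millford 3.098, Ashgrove 8.237, Fernley 8.156.
Rounding to the nearest integer gives 1, 7, 11, 8, 17, 3, 8, 8 = 63 seats, so the divisor must be adjusted.
With modified divisor 81300: modified quotas Oakdale 1.146, Rivermont 6.975, Pinehurst 11.478, Claybrook 8.241, Stonebridge 17.554, Millford 3.160, Ashgrove 8.400, Fernley 8.319.
Rounding to the nearest integer: Oakdale 1, Rivermont 7, Pinehurst 11, Claybrook 8, Stonebridge 18, Millford 3, Ashgrove 8, Fernley 8 (total 64).
Oakdale receives 1.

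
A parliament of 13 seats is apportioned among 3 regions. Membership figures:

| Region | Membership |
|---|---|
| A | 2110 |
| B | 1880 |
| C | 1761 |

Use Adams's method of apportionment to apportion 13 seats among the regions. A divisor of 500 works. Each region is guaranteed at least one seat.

With modified divisor 500: modified quotas A 4.220, B 3.760, C 3.522.
Rounding up: A 5, B 4, C 4 (total 13).

A=5, B=4, C=4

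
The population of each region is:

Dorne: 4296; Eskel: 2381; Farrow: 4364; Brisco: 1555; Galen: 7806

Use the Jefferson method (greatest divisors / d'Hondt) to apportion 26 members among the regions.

Dorne 5, Eskel 3, Farrow 6, Brisco 2, Galen 10

Standard divisor 20402/26 ≈ 784.692; standard quotas: Dorne 5.475, Eskel 3.034, Farrow 5.561, Brisco 1.982, Galen 9.948.
Rounding down gives 5, 3, 5, 1, 9 = 23 seats, so the divisor must be adjusted.
With modified divisor 720: modified quotas Dorne 5.967, Eskel 3.307, Farrow 6.061, Brisco 2.160, Galen 10.842.
Rounding down: Dorne 5, Eskel 3, Farrow 6, Brisco 2, Galen 10 (total 26).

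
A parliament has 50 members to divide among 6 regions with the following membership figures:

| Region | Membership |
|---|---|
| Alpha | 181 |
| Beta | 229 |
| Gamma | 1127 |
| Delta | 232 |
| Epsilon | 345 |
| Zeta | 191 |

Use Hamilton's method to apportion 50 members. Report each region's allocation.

Alpha: 4, Beta: 5, Gamma: 24, Delta: 5, Epsilon: 8, Zeta: 4

Total 2305; standard divisor 2305/50 ≈ 46.1.
Standard quotas: Alpha 3.926, Beta 4.967, Gamma 24.447, Delta 5.033, Epsilon 7.484, Zeta 4.143.
Lower quotas: Alpha 3, Beta 4, Gamma 24, Delta 5, Epsilon 7, Zeta 4 (sum 47, leaving 3 seats).
Remainders in descending order: Beta 0.967, Alpha 0.926, Epsilon 0.484, Gamma 0.447, Zeta 0.143, Delta 0.033.
Largest remainders: Beta, Alpha, Epsilon receive the extra seats.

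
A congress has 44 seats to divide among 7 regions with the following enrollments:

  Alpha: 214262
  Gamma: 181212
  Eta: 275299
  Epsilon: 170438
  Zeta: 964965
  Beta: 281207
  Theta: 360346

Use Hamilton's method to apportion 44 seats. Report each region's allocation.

Alpha 4, Gamma 3, Eta 5, Epsilon 3, Zeta 17, Beta 5, Theta 7

Standard divisor: 2447729 ÷ 44 ≈ 55630.205.
Standard quotas: Alpha 3.8515, Gamma 3.2574, Eta 4.9487, Epsilon 3.0638, Zeta 17.3461, Beta 5.0549, Theta 6.4775.
Lower quotas: Alpha 3, Gamma 3, Eta 4, Epsilon 3, Zeta 17, Beta 5, Theta 6 (sum 41, leaving 3 seats).
Remainders in descending order: Eta 0.9487, Alpha 0.8515, Theta 0.4775, Zeta 0.3461, Gamma 0.2574, Epsilon 0.0638, Beta 0.0549.
Largest remainders: Eta, Alpha, Theta receive the extra seats.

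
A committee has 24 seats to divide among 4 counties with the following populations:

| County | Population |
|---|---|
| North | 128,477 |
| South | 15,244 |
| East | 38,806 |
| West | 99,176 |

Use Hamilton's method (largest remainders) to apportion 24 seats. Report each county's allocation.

North 11, South 1, East 3, West 9

Standard divisor: 281703 ÷ 24 ≈ 11737.625.
Standard quotas: North 10.9457, South 1.2987, East 3.3061, West 8.4494.
Lower quotas: North 10, South 1, East 3, West 8 (sum 22, leaving 2 seats).
Remainders in descending order: North 0.9457, West 0.4494, East 0.3061, South 0.2987.
Largest remainders: North, West receive the extra seats.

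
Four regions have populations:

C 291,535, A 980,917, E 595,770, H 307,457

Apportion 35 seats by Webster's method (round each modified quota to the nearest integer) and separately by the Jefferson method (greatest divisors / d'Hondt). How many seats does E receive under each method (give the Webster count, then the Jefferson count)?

Webster: C 5, A 16, E 9, H 5.
Jefferson: C 4, A 16, E 10, H 5.
E gets 9 under Webster and 10 under Jefferson.

9 and 10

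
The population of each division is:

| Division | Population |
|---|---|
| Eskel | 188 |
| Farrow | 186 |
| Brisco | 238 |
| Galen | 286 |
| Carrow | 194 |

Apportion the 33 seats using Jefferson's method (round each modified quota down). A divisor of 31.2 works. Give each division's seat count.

With modified divisor 31.2: modified quotas Eskel 6.026, Farrow 5.962, Brisco 7.628, Galen 9.167, Carrow 6.218.
Rounding down: Eskel 6, Farrow 5, Brisco 7, Galen 9, Carrow 6 (total 33).

Eskel 6, Farrow 5, Brisco 7, Galen 9, Carrow 6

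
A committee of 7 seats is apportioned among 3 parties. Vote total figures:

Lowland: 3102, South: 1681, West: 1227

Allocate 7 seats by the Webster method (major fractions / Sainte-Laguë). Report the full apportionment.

Lowland: 4, South: 2, West: 1

Standard divisor 6010/7 ≈ 858.571; standard quotas: Lowland 3.613, South 1.958, West 1.429.
Rounding to the nearest integer gives Lowland 4, South 2, West 1 — total 7, matching the house size, so no adjustment is needed.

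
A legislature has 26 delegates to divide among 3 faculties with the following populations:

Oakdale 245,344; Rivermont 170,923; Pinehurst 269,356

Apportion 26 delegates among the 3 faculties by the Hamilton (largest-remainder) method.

Total 685623; standard divisor 685623/26 ≈ 26370.115.
Standard quotas: Oakdale 9.3039, Rivermont 6.4817, Pinehurst 10.2144.
Lower quotas: Oakdale 9, Rivermont 6, Pinehurst 10 (sum 25, leaving 1 seat).
Remainders in descending order: Rivermont 0.4817, Oakdale 0.3039, Pinehurst 0.2144.
Largest remainder: Rivermont receives the extra seat.

Oakdale 9, Rivermont 7, Pinehurst 10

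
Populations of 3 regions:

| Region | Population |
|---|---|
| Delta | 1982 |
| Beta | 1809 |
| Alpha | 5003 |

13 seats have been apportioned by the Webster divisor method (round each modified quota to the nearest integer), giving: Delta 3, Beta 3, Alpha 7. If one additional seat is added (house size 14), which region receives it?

Alpha

Priority for the next seat is population ÷ (current seats + 0.5).
Priorities: Delta 566.286, Beta 516.857, Alpha 667.067.
Highest priority: Alpha.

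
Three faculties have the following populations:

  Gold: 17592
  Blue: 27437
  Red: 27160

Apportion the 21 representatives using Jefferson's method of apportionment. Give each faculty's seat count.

Gold=5, Blue=8, Red=8

Standard divisor 72189/21 ≈ 3437.571; standard quotas: Gold 5.118, Blue 7.982, Red 7.901.
Rounding down gives 5, 7, 7 = 19 seats, so the divisor must be adjusted.
With modified divisor 3200: modified quotas Gold 5.497, Blue 8.574, Red 8.488.
Rounding down: Gold 5, Blue 8, Red 8 (total 21).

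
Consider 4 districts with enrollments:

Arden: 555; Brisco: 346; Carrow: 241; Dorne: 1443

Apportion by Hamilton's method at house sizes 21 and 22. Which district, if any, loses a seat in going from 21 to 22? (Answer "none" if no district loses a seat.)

none

At 21 seats: Arden 4, Brisco 3, Carrow 2, Dorne 12.
At 22 seats: Arden 5, Brisco 3, Carrow 2, Dorne 12.
No district's allocation decreased.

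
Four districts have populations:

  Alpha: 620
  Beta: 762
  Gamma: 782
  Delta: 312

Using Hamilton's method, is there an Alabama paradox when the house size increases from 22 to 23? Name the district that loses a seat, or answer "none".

At 22 seats: Alpha 5, Beta 7, Gamma 7, Delta 3.
At 23 seats: Alpha 6, Beta 7, Gamma 7, Delta 3.
No district's allocation decreased.

none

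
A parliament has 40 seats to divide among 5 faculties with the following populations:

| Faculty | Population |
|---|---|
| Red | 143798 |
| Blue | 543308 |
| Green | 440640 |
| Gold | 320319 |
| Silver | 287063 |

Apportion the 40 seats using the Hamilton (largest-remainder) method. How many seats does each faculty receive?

Total 1735128; standard divisor 1735128/40 ≈ 43378.2.
Standard quotas: Red 3.3150, Blue 12.5249, Green 10.1581, Gold 7.3843, Silver 6.6177.
Lower quotas: Red 3, Blue 12, Green 10, Gold 7, Silver 6 (sum 38, leaving 2 seats).
Remainders in descending order: Silver 0.6177, Blue 0.5249, Gold 0.3843, Red 0.3150, Green 0.1581.
The surplus seats go to Silver, Blue.

Red=3; Blue=13; Green=10; Gold=7; Silver=7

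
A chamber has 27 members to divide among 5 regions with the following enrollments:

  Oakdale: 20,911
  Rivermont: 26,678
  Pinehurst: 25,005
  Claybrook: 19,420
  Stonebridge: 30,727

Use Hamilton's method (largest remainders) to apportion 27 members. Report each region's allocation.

Oakdale 5; Rivermont 6; Pinehurst 5; Claybrook 4; Stonebridge 7

Total 122741; standard divisor 122741/27 ≈ 4545.963.
Standard quotas: Oakdale 4.5999, Rivermont 5.8685, Pinehurst 5.5005, Claybrook 4.2719, Stonebridge 6.7592.
Lower quotas: Oakdale 4, Rivermont 5, Pinehurst 5, Claybrook 4, Stonebridge 6 (sum 24, leaving 3 seats).
Remainders in descending order: Rivermont 0.8685, Stonebridge 0.7592, Oakdale 0.5999, Pinehurst 0.5005, Claybrook 0.2719.
Largest remainders: Rivermont, Stonebridge, Oakdale receive the extra seats.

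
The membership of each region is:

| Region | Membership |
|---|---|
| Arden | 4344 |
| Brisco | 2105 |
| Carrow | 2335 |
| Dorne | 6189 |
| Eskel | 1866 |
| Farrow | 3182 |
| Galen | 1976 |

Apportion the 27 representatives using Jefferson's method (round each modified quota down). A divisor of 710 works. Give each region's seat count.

Arden 6, Brisco 2, Carrow 3, Dorne 8, Eskel 2, Farrow 4, Galen 2

With modified divisor 710: modified quotas Arden 6.118, Brisco 2.965, Carrow 3.289, Dorne 8.717, Eskel 2.628, Farrow 4.482, Galen 2.783.
Rounding down: Arden 6, Brisco 2, Carrow 3, Dorne 8, Eskel 2, Farrow 4, Galen 2 (total 27).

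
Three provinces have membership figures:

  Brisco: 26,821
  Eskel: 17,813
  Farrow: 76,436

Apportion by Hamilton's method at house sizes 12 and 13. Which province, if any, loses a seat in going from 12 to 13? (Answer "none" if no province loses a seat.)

none

At 12 seats: Brisco 3, Eskel 2, Farrow 7.
At 13 seats: Brisco 3, Eskel 2, Farrow 8.
No province's allocation decreased.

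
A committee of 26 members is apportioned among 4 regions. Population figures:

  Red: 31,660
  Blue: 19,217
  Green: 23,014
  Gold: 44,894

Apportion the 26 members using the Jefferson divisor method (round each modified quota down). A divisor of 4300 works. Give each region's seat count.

With modified divisor 4300: modified quotas Red 7.363, Blue 4.469, Green 5.352, Gold 10.440.
Rounding down: Red 7, Blue 4, Green 5, Gold 10 (total 26).

Red=7; Blue=4; Green=5; Gold=10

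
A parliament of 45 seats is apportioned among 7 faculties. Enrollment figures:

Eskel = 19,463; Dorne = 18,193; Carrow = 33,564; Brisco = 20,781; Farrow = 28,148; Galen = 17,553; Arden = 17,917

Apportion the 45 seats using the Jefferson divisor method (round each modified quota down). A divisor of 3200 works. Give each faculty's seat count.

With modified divisor 3200: modified quotas Eskel 6.082, Dorne 5.685, Carrow 10.489, Brisco 6.494, Farrow 8.796, Galen 5.485, Arden 5.599.
Rounding down: Eskel 6, Dorne 5, Carrow 10, Brisco 6, Farrow 8, Galen 5, Arden 5 (total 45).

Eskel=6, Dorne=5, Carrow=10, Brisco=6, Farrow=8, Galen=5, Arden=5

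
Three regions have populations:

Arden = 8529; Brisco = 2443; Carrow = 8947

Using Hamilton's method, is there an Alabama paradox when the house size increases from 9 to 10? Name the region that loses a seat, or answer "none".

At 9 seats: Arden 4, Brisco 1, Carrow 4.
At 10 seats: Arden 4, Brisco 1, Carrow 5.
No region's allocation decreased.

none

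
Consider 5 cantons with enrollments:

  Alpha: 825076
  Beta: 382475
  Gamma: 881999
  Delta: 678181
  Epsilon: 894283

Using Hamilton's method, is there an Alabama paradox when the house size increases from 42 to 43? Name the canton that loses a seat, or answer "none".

none

At 42 seats: Alpha 10, Beta 4, Gamma 10, Delta 8, Epsilon 10.
At 43 seats: Alpha 10, Beta 4, Gamma 10, Delta 8, Epsilon 11.
No canton's allocation decreased.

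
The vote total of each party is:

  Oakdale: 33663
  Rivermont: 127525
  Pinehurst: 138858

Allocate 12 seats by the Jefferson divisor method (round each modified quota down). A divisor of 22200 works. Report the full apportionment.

Oakdale: 1, Rivermont: 5, Pinehurst: 6

With modified divisor 22200: modified quotas Oakdale 1.516, Rivermont 5.744, Pinehurst 6.255.
Rounding down: Oakdale 1, Rivermont 5, Pinehurst 6 (total 12).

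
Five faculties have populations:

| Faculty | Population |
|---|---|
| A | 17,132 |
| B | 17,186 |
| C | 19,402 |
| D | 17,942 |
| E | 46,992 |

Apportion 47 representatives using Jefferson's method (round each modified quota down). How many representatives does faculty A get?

7

Standard divisor 118654/47 ≈ 2524.553; standard quotas: A 6.786, B 6.808, C 7.685, D 7.107, E 18.614.
Rounding down gives 6, 6, 7, 7, 18 = 44 seats, so the divisor must be adjusted.
With modified divisor 2440: modified quotas A 7.021, B 7.043, C 7.952, D 7.353, E 19.259.
Rounding down: A 7, B 7, C 7, D 7, E 19 (total 47).
A receives 7.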